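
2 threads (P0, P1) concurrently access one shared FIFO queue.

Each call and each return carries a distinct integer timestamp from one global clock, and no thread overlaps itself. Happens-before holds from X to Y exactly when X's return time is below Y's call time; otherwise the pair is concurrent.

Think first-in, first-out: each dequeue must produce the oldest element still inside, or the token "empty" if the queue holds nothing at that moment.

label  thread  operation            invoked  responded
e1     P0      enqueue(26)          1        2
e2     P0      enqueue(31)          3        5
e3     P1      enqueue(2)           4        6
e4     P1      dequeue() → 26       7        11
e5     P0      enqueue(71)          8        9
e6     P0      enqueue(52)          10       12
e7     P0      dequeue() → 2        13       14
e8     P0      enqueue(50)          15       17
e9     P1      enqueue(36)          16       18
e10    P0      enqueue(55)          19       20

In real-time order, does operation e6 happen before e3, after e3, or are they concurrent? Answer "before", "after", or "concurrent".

e6 spans [10,12], e3 spans [4,6]
resp(e3)=6 < inv(e6)=10

after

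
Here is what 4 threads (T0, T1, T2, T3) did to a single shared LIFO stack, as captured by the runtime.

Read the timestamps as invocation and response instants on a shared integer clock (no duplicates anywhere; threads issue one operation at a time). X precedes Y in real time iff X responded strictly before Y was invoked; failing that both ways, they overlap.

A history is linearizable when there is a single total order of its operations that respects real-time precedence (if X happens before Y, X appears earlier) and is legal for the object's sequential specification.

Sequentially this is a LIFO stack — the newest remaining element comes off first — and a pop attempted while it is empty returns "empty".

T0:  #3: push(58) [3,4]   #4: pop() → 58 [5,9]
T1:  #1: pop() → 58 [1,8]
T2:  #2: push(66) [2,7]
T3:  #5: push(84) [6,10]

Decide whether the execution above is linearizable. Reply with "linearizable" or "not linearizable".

not linearizable

events 1..8 are fine; event 9 — the response of #4 at time 9 — makes the prefix non-linearizable
12 orders of the 4 completed LIFO stack ops respect real time; none is legal
no completion choice of the 1 pending operation (#5) rescues it — every subset was tried
e.g. #1, #2, #3, #4 (pending dropped): illegal at step 1, since #1 pop() → 58 cannot apply there
e.g. #1, #3, #2, #4 (pending dropped): illegal at step 1, since #1 pop() → 58 cannot apply there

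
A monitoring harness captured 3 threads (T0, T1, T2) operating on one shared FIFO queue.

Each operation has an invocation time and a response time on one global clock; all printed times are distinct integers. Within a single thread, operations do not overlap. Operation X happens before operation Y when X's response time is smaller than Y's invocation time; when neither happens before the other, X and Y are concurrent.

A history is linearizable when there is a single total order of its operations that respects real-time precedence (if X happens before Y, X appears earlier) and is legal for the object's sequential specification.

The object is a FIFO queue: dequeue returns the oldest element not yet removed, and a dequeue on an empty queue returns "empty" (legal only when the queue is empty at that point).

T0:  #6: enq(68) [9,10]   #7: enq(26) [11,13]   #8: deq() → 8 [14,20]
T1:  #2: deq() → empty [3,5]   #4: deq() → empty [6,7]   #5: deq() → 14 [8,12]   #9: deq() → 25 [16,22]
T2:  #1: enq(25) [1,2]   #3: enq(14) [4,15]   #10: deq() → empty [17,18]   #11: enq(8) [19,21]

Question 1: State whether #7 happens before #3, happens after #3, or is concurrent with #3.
#7 spans [11,13], #3 spans [4,15]
the intervals overlap in both directions

concurrent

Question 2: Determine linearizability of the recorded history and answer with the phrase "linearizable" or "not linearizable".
events 1..4 are fine; event 5 — the response of #2 at time 5 — makes the prefix non-linearizable
exhaustive check: the 2 completed FIFO queue ops admit one real-time order; illegal
completion choices over the 1 pending operation (#3) were checked; none helps
sample order #1, #2 (pending dropped) stalls at step 2 — #2 deq() → empty has no legal effect

not linearizable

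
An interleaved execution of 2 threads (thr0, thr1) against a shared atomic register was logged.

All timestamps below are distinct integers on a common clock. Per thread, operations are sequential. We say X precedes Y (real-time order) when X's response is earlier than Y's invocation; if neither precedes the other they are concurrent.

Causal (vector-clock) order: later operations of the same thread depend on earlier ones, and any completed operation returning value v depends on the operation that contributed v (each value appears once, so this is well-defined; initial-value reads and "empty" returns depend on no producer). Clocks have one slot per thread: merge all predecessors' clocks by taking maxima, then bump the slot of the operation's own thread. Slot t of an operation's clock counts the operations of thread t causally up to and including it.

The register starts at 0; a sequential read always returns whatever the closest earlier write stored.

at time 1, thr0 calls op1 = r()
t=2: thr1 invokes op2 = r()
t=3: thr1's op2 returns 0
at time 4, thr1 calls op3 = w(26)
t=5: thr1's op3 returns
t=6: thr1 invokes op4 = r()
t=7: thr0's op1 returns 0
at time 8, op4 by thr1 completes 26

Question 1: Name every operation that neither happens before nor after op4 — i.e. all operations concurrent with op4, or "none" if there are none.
op1

concurrent with op4 ([6,8]): every op whose interval crosses 6..8
op1 [1,7]: concurrent
op2 [2,3]: before
op3 [4,5]: before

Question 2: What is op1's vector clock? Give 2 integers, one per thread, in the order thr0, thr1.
(1, 0)

invoked at 2, op2 has no predecessors; its own thr1 bump gives (0, 1)
invoked at 1, op1 has no predecessors; its own thr0 bump gives (1, 0)
from VC(op2)=(0, 1), op3 (invoked 4) maxes components and bumps thr1 → (0, 2)
from VC(op3)=(0, 2), op4 (invoked 6) maxes components and bumps thr1 → (0, 3)
target: VC(op1) = (1, 0)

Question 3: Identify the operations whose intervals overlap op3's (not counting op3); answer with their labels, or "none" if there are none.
op1

overlap test against op3 [4,5]: concurrent iff the interval meets 4..5
op1 [1,7]: concurrent
op2 [2,3]: before
op4 [6,8]: after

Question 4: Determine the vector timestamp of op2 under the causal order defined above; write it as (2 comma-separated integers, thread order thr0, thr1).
(0, 1)

op2 (invocation 2): nothing precedes it; thr1's component alone gives (0, 1)
op1 (invocation 1): nothing precedes it; thr0's component alone gives (1, 0)
op3 (invocation 4): componentwise max over VC(op2)=(0, 1), +1 at thr1, giving (0, 2)
op4 (invocation 6): componentwise max over VC(op3)=(0, 2), +1 at thr1, giving (0, 3)
target: VC(op2) = (0, 1)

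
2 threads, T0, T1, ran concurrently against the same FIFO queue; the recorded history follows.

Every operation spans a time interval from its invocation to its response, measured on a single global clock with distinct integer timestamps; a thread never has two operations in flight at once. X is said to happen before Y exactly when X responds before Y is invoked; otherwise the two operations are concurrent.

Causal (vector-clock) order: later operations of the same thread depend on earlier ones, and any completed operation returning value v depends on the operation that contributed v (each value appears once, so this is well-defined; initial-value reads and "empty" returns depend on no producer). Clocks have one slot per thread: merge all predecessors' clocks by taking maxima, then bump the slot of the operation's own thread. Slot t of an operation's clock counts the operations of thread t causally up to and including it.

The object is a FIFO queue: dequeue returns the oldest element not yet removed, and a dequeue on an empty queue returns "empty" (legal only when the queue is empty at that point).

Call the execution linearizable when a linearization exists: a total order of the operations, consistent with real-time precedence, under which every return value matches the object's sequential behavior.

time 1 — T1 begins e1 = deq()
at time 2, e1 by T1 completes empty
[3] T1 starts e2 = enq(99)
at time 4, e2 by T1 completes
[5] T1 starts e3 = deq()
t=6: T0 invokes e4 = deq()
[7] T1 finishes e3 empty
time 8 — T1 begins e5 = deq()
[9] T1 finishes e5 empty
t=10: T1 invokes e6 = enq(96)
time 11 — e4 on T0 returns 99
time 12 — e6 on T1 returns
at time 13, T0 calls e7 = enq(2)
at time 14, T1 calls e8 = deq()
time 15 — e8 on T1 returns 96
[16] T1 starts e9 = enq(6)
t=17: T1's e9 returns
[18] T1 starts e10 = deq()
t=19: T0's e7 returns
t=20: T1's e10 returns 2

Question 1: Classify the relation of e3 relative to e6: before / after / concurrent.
e3 spans [5,7], e6 spans [10,12]
resp(e3)=7 < inv(e6)=10

before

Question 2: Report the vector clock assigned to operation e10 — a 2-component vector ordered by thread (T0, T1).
VC(e1, invoked at 1): no causal predecessors; +1 on T1 → (0, 1)
VC(e2, invoked at 3): max of VC(e1)=(0, 1), then +1 on thread T1 → (0, 2)
VC(e3, invoked at 5): max of VC(e2)=(0, 2), then +1 on thread T1 → (0, 3)
VC(e4, invoked at 6): max of VC(e2)=(0, 2), then +1 on thread T0 → (1, 2)
VC(e5, invoked at 8): max of VC(e3)=(0, 3), then +1 on thread T1 → (0, 4)
VC(e7, invoked at 13): max of VC(e4)=(1, 2), then +1 on thread T0 → (2, 2)
VC(e6, invoked at 10): max of VC(e5)=(0, 4), then +1 on thread T1 → (0, 5)
VC(e8, invoked at 14): max of VC(e6)=(0, 5), then +1 on thread T1 → (0, 6)
VC(e9, invoked at 16): max of VC(e8)=(0, 6), then +1 on thread T1 → (0, 7)
VC(e10, invoked at 18): max of VC(e7)=(2, 2), VC(e9)=(0, 7), then +1 on thread T1 → (2, 8)
target: VC(e10) = (2, 8)

(2, 8)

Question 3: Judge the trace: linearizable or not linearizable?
a witness: e1, e2, e4, e3, e5, e6, e7, e8, e9, e10
step 1: e1 deq() → empty — queue <>
step 2: e2 enq(99) — queue <99>
step 3: e4 deq() → 99 — queue <>
step 4: e3 deq() → empty — queue <>
step 5: e5 deq() → empty — queue <>
step 6: e6 enq(96) — queue <96>
step 7: e7 enq(2) — queue <96,2>
step 8: e8 deq() → 96 — queue <2>
step 9: e9 enq(6) — queue <2,6>
step 10: e10 deq() → 2 — queue <6>

linearizable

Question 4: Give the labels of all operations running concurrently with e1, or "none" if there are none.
e1 spans [1,2]; an op avoiding the whole window 1..2 is ordered, any other is concurrent
e2 [3,4]: after
e3 [5,7]: after
e4 [6,11]: after
e5 [8,9]: after
e6 [10,12]: after
e7 [13,19]: after
e8 [14,15]: after
e9 [16,17]: after
e10 [18,20]: after

none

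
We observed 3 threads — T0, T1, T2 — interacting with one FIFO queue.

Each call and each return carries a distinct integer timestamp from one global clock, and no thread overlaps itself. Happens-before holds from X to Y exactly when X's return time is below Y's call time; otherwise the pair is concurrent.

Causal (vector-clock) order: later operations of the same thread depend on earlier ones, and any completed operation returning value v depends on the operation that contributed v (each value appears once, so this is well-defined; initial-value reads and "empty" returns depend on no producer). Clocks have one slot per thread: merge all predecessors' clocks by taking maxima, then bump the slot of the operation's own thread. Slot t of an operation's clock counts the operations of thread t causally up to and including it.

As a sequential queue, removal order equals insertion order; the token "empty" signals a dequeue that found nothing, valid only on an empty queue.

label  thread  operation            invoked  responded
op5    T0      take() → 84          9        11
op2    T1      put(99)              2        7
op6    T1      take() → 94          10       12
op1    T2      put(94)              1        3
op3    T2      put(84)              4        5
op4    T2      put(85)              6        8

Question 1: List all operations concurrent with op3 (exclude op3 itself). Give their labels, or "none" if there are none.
Answer: op2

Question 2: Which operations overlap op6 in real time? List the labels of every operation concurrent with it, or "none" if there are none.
Answer: op5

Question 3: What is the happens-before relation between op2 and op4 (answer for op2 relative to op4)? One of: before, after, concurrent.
Answer: concurrent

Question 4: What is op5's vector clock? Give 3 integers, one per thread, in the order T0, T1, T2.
Answer: (1, 0, 2)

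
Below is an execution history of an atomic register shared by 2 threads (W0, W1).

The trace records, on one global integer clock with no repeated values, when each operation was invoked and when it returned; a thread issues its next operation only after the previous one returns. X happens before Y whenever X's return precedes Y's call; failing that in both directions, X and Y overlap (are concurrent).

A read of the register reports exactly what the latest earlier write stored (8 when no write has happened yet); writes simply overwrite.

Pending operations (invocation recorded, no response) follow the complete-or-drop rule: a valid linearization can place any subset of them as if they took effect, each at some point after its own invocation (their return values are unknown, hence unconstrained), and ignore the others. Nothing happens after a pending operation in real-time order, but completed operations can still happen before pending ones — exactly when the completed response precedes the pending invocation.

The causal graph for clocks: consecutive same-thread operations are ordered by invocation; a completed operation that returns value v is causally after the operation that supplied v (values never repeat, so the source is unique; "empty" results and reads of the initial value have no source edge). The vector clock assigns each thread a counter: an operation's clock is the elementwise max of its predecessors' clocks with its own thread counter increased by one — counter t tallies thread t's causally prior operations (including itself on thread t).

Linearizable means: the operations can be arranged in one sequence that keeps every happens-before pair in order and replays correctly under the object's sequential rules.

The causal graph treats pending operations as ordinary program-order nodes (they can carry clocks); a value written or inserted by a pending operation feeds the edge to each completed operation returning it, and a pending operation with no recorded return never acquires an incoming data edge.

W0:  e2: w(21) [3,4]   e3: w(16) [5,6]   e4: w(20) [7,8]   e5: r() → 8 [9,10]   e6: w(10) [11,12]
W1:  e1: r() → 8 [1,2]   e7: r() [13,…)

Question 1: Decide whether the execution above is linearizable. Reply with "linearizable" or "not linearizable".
events 1..9 are fine; event 10 — the response of e5 at time 10 — makes the prefix non-linearizable
exhaustive check: the 5 completed atomic register ops admit one real-time order; illegal
one such order, e1, e2, e3, e4, e5, breaks at step 5 where e5 r() → 8 is illegal

not linearizable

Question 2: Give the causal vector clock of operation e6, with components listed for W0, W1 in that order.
e1 (invocation 1): nothing precedes it; W1's component alone gives (0, 1)
e2 (invocation 3): nothing precedes it; W0's component alone gives (1, 0)
VC(e7, invoked at 13): max of VC(e1)=(0, 1), then +1 on thread W1 → (0, 2)
VC(e3, invoked at 5): max of VC(e2)=(1, 0), then +1 on thread W0 → (2, 0)
VC(e4, invoked at 7): max of VC(e3)=(2, 0), then +1 on thread W0 → (3, 0)
VC(e5, invoked at 9): max of VC(e4)=(3, 0), then +1 on thread W0 → (4, 0)
VC(e6, invoked at 11): max of VC(e5)=(4, 0), then +1 on thread W0 → (5, 0)
target: VC(e6) = (5, 0)

(5, 0)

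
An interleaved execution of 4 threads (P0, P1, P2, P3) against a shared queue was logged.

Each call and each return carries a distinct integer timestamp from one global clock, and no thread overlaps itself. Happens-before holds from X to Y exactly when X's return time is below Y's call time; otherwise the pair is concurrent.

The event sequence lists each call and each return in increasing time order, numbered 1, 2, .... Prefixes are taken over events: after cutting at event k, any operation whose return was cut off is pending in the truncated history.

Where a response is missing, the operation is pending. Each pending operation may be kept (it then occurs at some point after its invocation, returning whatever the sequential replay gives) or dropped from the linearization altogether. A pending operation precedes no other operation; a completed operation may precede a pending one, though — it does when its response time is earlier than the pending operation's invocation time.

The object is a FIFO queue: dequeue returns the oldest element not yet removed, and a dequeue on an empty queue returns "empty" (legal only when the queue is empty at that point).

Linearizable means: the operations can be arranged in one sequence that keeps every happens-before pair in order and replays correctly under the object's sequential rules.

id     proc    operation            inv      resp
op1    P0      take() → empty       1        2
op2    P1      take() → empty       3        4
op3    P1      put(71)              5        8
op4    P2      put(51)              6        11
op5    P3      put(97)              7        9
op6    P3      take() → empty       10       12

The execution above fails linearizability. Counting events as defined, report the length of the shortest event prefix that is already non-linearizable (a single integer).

one valid order for events 1..11 is op1, op2, op3, op4, op5:
step 1: op1 take() → empty — queue <>
step 2: op2 take() → empty — queue <>
step 3: op3 put(71) — queue <71>
step 4: op4 put(51) — queue <71,51>
step 5: op5 put(97) — queue <71,51,97>
once event 12 joins (op6's response, time 12), exhaustive search finds no witness
sample order op1, op2, op3, op4, op5, op6 stalls at step 6 — op6 take() → empty has no legal effect
sample order op1, op2, op3, op5, op4, op6 stalls at step 6 — op6 take() → empty has no legal effect

12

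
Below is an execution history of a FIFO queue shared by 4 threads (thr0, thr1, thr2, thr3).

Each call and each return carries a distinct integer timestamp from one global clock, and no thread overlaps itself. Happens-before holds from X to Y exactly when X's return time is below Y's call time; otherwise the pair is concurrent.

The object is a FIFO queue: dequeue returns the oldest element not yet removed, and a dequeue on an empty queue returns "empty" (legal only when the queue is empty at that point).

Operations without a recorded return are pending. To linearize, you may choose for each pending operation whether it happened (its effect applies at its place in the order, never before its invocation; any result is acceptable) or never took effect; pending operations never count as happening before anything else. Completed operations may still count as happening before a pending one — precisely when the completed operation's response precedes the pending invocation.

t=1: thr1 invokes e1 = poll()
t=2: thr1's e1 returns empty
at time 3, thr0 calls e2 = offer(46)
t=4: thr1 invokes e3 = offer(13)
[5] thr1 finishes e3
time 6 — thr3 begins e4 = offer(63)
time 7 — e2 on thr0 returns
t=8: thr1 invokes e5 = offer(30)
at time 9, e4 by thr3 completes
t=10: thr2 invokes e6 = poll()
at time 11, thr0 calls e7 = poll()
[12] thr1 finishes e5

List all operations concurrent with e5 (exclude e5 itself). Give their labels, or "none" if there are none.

e4, e6, e7

concurrent with e5 ([8,12]): every op whose interval crosses 8..12
e1 [1,2]: before
e2 [3,7]: before
e3 [4,5]: before
e4 [6,9]: concurrent
e6 [10,…): concurrent
e7 [11,…): concurrent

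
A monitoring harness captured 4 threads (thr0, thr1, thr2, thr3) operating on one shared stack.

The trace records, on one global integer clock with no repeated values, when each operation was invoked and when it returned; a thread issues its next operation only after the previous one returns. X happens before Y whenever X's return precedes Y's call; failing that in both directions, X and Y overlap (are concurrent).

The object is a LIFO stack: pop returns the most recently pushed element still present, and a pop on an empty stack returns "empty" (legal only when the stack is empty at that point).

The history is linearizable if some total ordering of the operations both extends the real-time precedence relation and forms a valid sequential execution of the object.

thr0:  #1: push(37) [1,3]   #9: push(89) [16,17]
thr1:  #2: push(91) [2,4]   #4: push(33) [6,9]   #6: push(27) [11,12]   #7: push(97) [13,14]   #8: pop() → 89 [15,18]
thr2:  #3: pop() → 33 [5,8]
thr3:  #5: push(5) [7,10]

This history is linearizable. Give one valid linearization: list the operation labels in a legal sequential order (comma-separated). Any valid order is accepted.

1. #1 push(37), leaving stack <37>
2. #2 push(91), leaving stack <37,91>
3. #4 push(33), leaving stack <37,91,33>
4. #3 pop() → 33, leaving stack <37,91>
5. #5 push(5), leaving stack <37,91,5>
6. #6 push(27), leaving stack <37,91,5,27>
7. #7 push(97), leaving stack <37,91,5,27,97>
8. #9 push(89), leaving stack <37,91,5,27,97,89>
9. #8 pop() → 89, leaving stack <37,91,5,27,97>

#1, #2, #4, #3, #5, #6, #7, #9, #8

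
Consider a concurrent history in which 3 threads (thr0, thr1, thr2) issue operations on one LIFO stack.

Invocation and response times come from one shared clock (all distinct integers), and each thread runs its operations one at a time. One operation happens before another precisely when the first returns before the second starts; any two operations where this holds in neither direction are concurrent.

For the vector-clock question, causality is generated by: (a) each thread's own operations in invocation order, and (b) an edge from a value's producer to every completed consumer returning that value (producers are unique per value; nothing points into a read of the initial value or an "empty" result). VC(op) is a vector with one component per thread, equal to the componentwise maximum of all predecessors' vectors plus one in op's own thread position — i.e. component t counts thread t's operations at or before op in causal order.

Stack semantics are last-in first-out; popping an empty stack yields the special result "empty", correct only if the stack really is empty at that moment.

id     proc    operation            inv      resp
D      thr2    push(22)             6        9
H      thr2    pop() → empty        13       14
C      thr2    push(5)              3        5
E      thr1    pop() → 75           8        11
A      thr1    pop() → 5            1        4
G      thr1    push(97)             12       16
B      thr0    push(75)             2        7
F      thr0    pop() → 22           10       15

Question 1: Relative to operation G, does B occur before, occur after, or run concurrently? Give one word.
before

B spans [2,7], G spans [12,16]
resp(B)=7 < inv(G)=12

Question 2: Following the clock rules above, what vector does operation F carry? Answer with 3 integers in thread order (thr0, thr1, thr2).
(2, 0, 2)

C, invoked 3, has no incoming edges; only thr2's bump applies → (0, 0, 1)
B, invoked 2, has no incoming edges; only thr0's bump applies → (1, 0, 0)
D (invocation 6): componentwise max over VC(C)=(0, 0, 1), +1 at thr2, giving (0, 0, 2)
A (invocation 1): componentwise max over VC(C)=(0, 0, 1), +1 at thr1, giving (0, 1, 1)
H (invocation 13): componentwise max over VC(D)=(0, 0, 2), +1 at thr2, giving (0, 0, 3)
E (invocation 8): componentwise max over VC(A)=(0, 1, 1), VC(B)=(1, 0, 0), +1 at thr1, giving (1, 2, 1)
F (invocation 10): componentwise max over VC(B)=(1, 0, 0), VC(D)=(0, 0, 2), +1 at thr0, giving (2, 0, 2)
G (invocation 12): componentwise max over VC(E)=(1, 2, 1), +1 at thr1, giving (1, 3, 1)
target: VC(F) = (2, 0, 2)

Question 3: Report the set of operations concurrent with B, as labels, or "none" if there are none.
A, C, D

B runs from 2 to 7; window-overlapping ops are concurrent
A [1,4]: concurrent
C [3,5]: concurrent
D [6,9]: concurrent
E [8,11]: after
F [10,15]: after
G [12,16]: after
H [13,14]: after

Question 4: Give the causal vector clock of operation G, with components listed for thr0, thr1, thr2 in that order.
(1, 3, 1)

no predecessors for C (invoked 3): thr2 increments from zero → (0, 0, 1)
no predecessors for B (invoked 2): thr0 increments from zero → (1, 0, 0)
VC(D, invoked at 6): max of VC(C)=(0, 0, 1), then +1 on thread thr2 → (0, 0, 2)
VC(A, invoked at 1): max of VC(C)=(0, 0, 1), then +1 on thread thr1 → (0, 1, 1)
VC(H, invoked at 13): max of VC(D)=(0, 0, 2), then +1 on thread thr2 → (0, 0, 3)
VC(E, invoked at 8): max of VC(A)=(0, 1, 1), VC(B)=(1, 0, 0), then +1 on thread thr1 → (1, 2, 1)
VC(F, invoked at 10): max of VC(B)=(1, 0, 0), VC(D)=(0, 0, 2), then +1 on thread thr0 → (2, 0, 2)
VC(G, invoked at 12): max of VC(E)=(1, 2, 1), then +1 on thread thr1 → (1, 3, 1)
target: VC(G) = (1, 3, 1)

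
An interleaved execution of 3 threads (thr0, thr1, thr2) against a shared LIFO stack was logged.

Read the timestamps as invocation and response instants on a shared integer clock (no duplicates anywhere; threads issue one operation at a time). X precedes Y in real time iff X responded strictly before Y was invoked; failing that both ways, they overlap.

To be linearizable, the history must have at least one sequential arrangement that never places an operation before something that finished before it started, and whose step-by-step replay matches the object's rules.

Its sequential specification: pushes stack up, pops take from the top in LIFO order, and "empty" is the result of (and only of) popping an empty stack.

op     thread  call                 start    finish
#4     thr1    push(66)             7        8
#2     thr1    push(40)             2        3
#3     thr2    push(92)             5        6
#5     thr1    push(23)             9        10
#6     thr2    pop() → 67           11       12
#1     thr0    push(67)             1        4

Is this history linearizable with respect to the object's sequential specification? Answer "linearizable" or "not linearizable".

prefix check: 1..11 passes, 1..12 fails once #6's time-12 response joins
no legal order exists: 2 real-time-consistent candidates over 6 completed LIFO stack operations, all rejected
one such order, #1, #2, #3, #4, #5, #6, breaks at step 6 where #6 pop() → 67 is illegal
one such order, #2, #1, #3, #4, #5, #6, breaks at step 6 where #6 pop() → 67 is illegal

not linearizable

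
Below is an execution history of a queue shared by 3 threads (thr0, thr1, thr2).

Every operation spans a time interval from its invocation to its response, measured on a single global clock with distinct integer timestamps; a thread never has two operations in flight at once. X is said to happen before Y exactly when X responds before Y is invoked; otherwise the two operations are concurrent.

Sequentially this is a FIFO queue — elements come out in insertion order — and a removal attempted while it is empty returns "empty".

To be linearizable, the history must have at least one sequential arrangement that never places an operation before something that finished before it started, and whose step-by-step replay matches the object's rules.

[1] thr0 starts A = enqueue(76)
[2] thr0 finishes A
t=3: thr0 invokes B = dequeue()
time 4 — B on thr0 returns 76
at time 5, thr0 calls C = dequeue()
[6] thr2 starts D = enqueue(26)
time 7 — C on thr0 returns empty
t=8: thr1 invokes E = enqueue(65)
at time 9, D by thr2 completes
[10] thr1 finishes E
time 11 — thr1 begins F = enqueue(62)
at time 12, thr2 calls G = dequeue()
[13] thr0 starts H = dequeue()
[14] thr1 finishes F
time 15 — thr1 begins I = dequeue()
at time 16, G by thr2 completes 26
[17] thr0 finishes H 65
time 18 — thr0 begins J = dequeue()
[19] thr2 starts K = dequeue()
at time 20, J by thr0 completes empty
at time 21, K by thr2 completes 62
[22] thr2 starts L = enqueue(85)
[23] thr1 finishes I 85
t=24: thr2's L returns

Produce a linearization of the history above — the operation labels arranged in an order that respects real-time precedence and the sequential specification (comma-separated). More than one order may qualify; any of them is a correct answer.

after step 1 (A enqueue(76)): queue <76>
after step 2 (B dequeue() → 76): queue <>
after step 3 (C dequeue() → empty): queue <>
after step 4 (D enqueue(26)): queue <26>
after step 5 (E enqueue(65)): queue <26,65>
after step 6 (F enqueue(62)): queue <26,65,62>
after step 7 (G dequeue() → 26): queue <65,62>
after step 8 (H dequeue() → 65): queue <62>
after step 9 (K dequeue() → 62): queue <>
after step 10 (J dequeue() → empty): queue <>
after step 11 (L enqueue(85)): queue <85>
after step 12 (I dequeue() → 85): queue <>

A, B, C, D, E, F, G, H, K, J, L, I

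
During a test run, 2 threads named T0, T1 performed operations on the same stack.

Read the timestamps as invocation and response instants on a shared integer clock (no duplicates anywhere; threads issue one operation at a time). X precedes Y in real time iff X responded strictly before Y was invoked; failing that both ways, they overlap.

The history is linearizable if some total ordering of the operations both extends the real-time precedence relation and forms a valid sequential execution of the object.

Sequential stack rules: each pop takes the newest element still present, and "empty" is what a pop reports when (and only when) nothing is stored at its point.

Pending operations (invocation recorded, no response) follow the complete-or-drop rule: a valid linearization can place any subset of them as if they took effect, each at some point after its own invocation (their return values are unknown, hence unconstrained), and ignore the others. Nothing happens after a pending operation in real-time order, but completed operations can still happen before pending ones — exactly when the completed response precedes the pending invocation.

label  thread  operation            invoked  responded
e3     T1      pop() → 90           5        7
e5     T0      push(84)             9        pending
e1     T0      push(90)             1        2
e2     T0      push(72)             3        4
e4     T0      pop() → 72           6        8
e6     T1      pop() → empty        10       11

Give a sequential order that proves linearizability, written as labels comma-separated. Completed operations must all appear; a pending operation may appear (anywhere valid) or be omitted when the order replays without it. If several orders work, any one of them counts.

e1, e2, e4, e3, e6

after step 1 (e1 push(90)): stack <90>
after step 2 (e2 push(72)): stack <90,72>
after step 3 (e4 pop() → 72): stack <90>
after step 4 (e3 pop() → 90): stack <>
after step 5 (e6 pop() → empty): stack <>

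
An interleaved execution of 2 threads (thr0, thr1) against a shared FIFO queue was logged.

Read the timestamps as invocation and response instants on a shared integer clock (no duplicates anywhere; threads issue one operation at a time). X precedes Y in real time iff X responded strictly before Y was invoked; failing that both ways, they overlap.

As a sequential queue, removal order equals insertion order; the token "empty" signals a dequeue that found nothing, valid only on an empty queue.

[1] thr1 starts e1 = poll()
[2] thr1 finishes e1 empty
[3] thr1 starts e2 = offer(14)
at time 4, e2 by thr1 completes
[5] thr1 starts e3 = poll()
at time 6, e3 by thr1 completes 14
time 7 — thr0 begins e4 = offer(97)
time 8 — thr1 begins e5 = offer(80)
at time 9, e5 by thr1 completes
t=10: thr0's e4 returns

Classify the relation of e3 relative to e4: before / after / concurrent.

before

e3 spans [5,6], e4 spans [7,10]
resp(e3)=6 < inv(e4)=7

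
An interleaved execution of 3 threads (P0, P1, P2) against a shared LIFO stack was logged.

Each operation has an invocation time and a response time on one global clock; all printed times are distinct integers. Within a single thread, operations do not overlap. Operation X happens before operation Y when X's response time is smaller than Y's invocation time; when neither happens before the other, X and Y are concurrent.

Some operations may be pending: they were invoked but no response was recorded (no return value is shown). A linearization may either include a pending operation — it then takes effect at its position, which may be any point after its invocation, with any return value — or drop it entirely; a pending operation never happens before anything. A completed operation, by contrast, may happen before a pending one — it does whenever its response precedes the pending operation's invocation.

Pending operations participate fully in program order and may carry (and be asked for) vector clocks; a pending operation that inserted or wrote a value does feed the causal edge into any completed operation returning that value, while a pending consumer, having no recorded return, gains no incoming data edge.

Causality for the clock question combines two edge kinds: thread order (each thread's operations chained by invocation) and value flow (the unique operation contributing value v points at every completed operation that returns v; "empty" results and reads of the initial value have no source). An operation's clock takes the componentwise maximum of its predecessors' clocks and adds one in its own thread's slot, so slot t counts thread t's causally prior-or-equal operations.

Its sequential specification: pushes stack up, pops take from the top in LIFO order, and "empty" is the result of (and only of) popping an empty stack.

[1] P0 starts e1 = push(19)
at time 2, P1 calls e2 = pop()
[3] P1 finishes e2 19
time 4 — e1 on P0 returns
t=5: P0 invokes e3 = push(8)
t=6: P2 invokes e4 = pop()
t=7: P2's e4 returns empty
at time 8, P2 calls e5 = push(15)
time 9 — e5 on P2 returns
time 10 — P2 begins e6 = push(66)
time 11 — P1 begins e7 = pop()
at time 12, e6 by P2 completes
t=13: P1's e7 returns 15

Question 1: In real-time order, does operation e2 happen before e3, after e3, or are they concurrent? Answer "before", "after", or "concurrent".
Answer: before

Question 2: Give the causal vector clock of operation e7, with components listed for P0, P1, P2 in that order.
Answer: (1, 2, 2)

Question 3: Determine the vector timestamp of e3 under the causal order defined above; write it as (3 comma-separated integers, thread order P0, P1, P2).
Answer: (2, 0, 0)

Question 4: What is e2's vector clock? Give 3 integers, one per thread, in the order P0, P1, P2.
Answer: (1, 1, 0)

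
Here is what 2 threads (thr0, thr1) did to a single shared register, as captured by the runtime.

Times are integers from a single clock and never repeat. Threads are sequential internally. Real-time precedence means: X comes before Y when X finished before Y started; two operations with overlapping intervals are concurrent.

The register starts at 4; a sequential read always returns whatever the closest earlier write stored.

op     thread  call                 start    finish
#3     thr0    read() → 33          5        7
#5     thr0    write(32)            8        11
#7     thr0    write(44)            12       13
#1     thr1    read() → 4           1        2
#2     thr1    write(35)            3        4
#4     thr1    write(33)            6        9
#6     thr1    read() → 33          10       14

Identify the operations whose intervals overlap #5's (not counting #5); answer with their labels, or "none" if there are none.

#4, #6

overlap test against #5 [8,11]: concurrent iff the interval meets 8..11
#1 [1,2]: before
#2 [3,4]: before
#3 [5,7]: before
#4 [6,9]: concurrent
#6 [10,14]: concurrent
#7 [12,13]: after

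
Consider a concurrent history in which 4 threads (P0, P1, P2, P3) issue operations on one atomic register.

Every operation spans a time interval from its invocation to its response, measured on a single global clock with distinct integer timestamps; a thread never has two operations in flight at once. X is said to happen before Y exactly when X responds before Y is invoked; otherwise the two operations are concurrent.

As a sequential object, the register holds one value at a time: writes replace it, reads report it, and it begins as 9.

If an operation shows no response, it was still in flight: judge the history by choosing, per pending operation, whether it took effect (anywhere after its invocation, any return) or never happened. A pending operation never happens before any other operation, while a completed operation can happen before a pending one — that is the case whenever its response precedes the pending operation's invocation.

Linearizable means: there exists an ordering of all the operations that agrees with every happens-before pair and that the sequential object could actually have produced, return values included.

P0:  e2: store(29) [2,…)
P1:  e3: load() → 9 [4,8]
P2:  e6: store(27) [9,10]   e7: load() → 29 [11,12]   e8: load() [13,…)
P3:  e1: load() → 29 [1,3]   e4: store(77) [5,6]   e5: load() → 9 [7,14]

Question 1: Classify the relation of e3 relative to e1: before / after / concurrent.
after

e3 spans [4,8], e1 spans [1,3]
resp(e1)=3 < inv(e3)=4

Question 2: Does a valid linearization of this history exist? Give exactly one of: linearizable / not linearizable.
not linearizable

already the first 8 events (up to e3's response at time 8) admit no linearization; the first 7 still do
2 orders of the 3 completed atomic register ops respect real time; none is legal
include/drop combinations of the 2 pending operations (e2, e5) were all tried; none helps
one such order, e1, e3, e4 (pending dropped), breaks at step 1 where e1 load() → 29 is illegal
one such order, e1, e4, e3 (pending dropped), breaks at step 1 where e1 load() → 29 is illegal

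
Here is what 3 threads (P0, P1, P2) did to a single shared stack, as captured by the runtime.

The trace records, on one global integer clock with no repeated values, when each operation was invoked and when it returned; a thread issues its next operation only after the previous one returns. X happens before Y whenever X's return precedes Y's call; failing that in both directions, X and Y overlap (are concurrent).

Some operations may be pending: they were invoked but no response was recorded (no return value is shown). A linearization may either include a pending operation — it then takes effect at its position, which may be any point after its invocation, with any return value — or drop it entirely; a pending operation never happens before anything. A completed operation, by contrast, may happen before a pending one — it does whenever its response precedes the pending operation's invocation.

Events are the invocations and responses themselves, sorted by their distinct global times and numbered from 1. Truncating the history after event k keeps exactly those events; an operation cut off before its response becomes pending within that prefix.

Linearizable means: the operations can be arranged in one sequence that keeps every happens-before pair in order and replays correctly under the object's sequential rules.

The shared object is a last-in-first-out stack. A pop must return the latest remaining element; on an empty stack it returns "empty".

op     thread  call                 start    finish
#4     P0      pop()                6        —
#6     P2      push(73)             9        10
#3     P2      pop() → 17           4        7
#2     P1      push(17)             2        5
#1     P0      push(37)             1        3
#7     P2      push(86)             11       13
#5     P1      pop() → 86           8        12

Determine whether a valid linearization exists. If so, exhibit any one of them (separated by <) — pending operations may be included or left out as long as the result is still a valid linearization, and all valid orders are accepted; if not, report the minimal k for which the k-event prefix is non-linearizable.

linearizable — witness: #1 < #2 < #3 < #4 < #6 < #7 < #5

1. #1 push(37), leaving stack <37>
2. #2 push(17), leaving stack <37,17>
3. #3 pop() → 17, leaving stack <37>
4. #4 pop() (pending, included), leaving stack <>
5. #6 push(73), leaving stack <73>
6. #7 push(86), leaving stack <73,86>
7. #5 pop() → 86, leaving stack <73>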